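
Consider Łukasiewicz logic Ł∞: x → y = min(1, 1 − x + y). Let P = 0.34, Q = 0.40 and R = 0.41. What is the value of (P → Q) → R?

0.41

P → Q = min(1, 1 − 0.34 + 0.40) = min(1, 1.06) = 1.00
(P → Q) → R = min(1, 1 − 1.00 + 0.41) = min(1, 0.41) = 0.41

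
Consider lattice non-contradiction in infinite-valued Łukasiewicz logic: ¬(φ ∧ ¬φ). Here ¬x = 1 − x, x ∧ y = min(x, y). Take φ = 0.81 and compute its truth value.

¬φ = 1 − 0.81 = 0.19
φ ∧ ¬φ = min(0.81, 0.19) = 0.19
¬(φ ∧ ¬φ) = 1 − 0.19 = 0.81
(The value 0.81 < 1 shows this instance is not satisfied; not a Ł∞-tautology — its value is 1 − min(a, 1−a).)

0.81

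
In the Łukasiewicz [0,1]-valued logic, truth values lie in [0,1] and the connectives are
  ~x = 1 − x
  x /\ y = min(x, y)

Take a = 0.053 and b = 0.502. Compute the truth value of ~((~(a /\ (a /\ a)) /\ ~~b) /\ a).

0.947

a /\ a = min(0.053, 0.053) = 0.053
a /\ (a /\ a) = min(0.053, 0.053) = 0.053
~(a /\ (a /\ a)) = 1 − 0.053 = 0.947
~b = 1 − 0.502 = 0.498
~~b = 1 − 0.498 = 0.502
~(a /\ (a /\ a)) /\ ~~b = min(0.947, 0.502) = 0.502
(~(a /\ (a /\ a)) /\ ~~b) /\ a = min(0.502, 0.053) = 0.053
~((~(a /\ (a /\ a)) /\ ~~b) /\ a) = 1 − 0.053 = 0.947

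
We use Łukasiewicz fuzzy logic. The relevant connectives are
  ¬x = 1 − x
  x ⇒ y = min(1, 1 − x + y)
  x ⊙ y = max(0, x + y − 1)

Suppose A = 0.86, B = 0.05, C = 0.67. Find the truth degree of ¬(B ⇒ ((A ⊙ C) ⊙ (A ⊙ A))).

A ⊙ C = max(0, 0.86 + 0.67 − 1) = max(0, 0.53) = 0.53
A ⊙ A = max(0, 0.86 + 0.86 − 1) = max(0, 0.72) = 0.72
(A ⊙ C) ⊙ (A ⊙ A) = max(0, 0.53 + 0.72 − 1) = max(0, 0.25) = 0.25
B ⇒ ((A ⊙ C) ⊙ (A ⊙ A)) = min(1, 1 − 0.05 + 0.25) = min(1, 1.20) = 1.00
¬(B ⇒ ((A ⊙ C) ⊙ (A ⊙ A))) = 1 − 1.00 = 0.00

0.00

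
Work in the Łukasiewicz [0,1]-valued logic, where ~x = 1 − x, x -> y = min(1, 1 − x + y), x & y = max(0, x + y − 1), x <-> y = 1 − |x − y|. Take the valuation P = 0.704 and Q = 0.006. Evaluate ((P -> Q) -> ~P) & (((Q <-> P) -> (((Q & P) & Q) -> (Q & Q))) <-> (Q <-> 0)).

P -> Q = min(1, 1 − 0.704 + 0.006) = min(1, 0.302) = 0.302
~P = 1 − 0.704 = 0.296
(P -> Q) -> ~P = min(1, 1 − 0.302 + 0.296) = min(1, 0.994) = 0.994
Q <-> P = 1 − |0.006 − 0.704| = 1 − 0.698 = 0.302
Q & P = max(0, 0.006 + 0.704 − 1) = max(0, -0.290) = 0.000
(Q & P) & Q = max(0, 0.000 + 0.006 − 1) = max(0, -0.994) = 0.000
Q & Q = max(0, 0.006 + 0.006 − 1) = max(0, -0.988) = 0.000
((Q & P) & Q) -> (Q & Q) = min(1, 1 − 0.000 + 0.000) = min(1, 1.000) = 1.000
(Q <-> P) -> (((Q & P) & Q) -> (Q & Q)) = min(1, 1 − 0.302 + 1.000) = min(1, 1.698) = 1.000
Q <-> 0 = 1 − |0.006 − 0.000| = 1 − 0.006 = 0.994
((Q <-> P) -> (((Q & P) & Q) -> (Q & Q))) <-> (Q <-> 0) = 1 − |1.000 − 0.994| = 1 − 0.006 = 0.994
((P -> Q) -> ~P) & (((Q <-> P) -> (((Q & P) & Q) -> (Q & Q))) <-> (Q <-> 0)) = max(0, 0.994 + 0.994 − 1) = max(0, 0.988) = 0.988

0.988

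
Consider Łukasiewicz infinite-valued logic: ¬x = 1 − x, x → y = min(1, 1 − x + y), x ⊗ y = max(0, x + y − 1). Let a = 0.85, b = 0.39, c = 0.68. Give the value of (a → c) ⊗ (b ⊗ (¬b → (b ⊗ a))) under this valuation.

0.00

a → c = min(1, 1 − 0.85 + 0.68) = min(1, 0.83) = 0.83
¬b = 1 − 0.39 = 0.61
b ⊗ a = max(0, 0.39 + 0.85 − 1) = max(0, 0.24) = 0.24
¬b → (b ⊗ a) = min(1, 1 − 0.61 + 0.24) = min(1, 0.63) = 0.63
b ⊗ (¬b → (b ⊗ a)) = max(0, 0.39 + 0.63 − 1) = max(0, 0.02) = 0.02
(a → c) ⊗ (b ⊗ (¬b → (b ⊗ a))) = max(0, 0.83 + 0.02 − 1) = max(0, -0.15) = 0.00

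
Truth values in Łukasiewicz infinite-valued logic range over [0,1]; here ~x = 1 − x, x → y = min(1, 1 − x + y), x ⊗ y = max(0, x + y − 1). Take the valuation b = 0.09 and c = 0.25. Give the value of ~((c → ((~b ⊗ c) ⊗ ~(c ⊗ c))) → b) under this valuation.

~b = 1 − 0.09 = 0.91
~b ⊗ c = max(0, 0.91 + 0.25 − 1) = max(0, 0.16) = 0.16
c ⊗ c = max(0, 0.25 + 0.25 − 1) = max(0, -0.50) = 0.00
~(c ⊗ c) = 1 − 0.00 = 1.00
(~b ⊗ c) ⊗ ~(c ⊗ c) = max(0, 0.16 + 1.00 − 1) = max(0, 0.16) = 0.16
c → ((~b ⊗ c) ⊗ ~(c ⊗ c)) = min(1, 1 − 0.25 + 0.16) = min(1, 0.91) = 0.91
(c → ((~b ⊗ c) ⊗ ~(c ⊗ c))) → b = min(1, 1 − 0.91 + 0.09) = min(1, 0.18) = 0.18
~((c → ((~b ⊗ c) ⊗ ~(c ⊗ c))) → b) = 1 − 0.18 = 0.82

0.82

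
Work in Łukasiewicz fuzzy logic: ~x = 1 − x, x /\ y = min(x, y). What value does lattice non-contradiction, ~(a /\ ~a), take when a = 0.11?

~a = 1 − 0.11 = 0.89
a /\ ~a = min(0.11, 0.89) = 0.11
~(a /\ ~a) = 1 − 0.11 = 0.89
(The value 0.89 < 1 shows this instance is not satisfied; not a Ł∞-tautology — its value is 1 − min(a, 1−a).)

0.89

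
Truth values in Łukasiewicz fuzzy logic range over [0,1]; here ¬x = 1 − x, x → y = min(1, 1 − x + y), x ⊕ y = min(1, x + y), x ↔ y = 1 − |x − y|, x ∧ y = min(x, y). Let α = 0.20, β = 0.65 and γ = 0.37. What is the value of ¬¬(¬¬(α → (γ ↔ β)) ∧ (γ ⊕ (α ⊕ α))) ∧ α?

γ ↔ β = 1 − |0.37 − 0.65| = 1 − 0.28 = 0.72
α → (γ ↔ β) = min(1, 1 − 0.20 + 0.72) = min(1, 1.52) = 1.00
¬(α → (γ ↔ β)) = 1 − 1.00 = 0.00
¬¬(α → (γ ↔ β)) = 1 − 0.00 = 1.00
α ⊕ α = min(1, 0.20 + 0.20) = min(1, 0.40) = 0.40
γ ⊕ (α ⊕ α) = min(1, 0.37 + 0.40) = min(1, 0.77) = 0.77
¬¬(α → (γ ↔ β)) ∧ (γ ⊕ (α ⊕ α)) = min(1.00, 0.77) = 0.77
¬(¬¬(α → (γ ↔ β)) ∧ (γ ⊕ (α ⊕ α))) = 1 − 0.77 = 0.23
¬¬(¬¬(α → (γ ↔ β)) ∧ (γ ⊕ (α ⊕ α))) = 1 − 0.23 = 0.77
¬¬(¬¬(α → (γ ↔ β)) ∧ (γ ⊕ (α ⊕ α))) ∧ α = min(0.77, 0.20) = 0.20

0.20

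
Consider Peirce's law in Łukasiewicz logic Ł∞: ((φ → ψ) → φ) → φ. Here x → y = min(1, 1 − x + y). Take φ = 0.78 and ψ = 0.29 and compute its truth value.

0.78

φ → ψ = min(1, 1 − 0.78 + 0.29) = min(1, 0.51) = 0.51
(φ → ψ) → φ = min(1, 1 − 0.51 + 0.78) = min(1, 1.27) = 1.00
((φ → ψ) → φ) → φ = min(1, 1 − 1.00 + 0.78) = min(1, 0.78) = 0.78
(The value 0.78 < 1 shows this instance is not satisfied; not a Ł∞-tautology in general.)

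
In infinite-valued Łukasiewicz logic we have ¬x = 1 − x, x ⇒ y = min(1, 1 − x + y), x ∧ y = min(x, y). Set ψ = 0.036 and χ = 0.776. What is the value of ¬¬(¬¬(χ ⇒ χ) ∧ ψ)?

χ ⇒ χ = min(1, 1 − 0.776 + 0.776) = min(1, 1.000) = 1.000
¬(χ ⇒ χ) = 1 − 1.000 = 0.000
¬¬(χ ⇒ χ) = 1 − 0.000 = 1.000
¬¬(χ ⇒ χ) ∧ ψ = min(1.000, 0.036) = 0.036
¬(¬¬(χ ⇒ χ) ∧ ψ) = 1 − 0.036 = 0.964
¬¬(¬¬(χ ⇒ χ) ∧ ψ) = 1 − 0.964 = 0.036

0.036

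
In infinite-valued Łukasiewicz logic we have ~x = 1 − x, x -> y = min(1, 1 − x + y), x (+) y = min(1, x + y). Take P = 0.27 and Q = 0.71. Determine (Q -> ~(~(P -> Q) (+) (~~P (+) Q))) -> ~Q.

P -> Q = min(1, 1 − 0.27 + 0.71) = min(1, 1.44) = 1.00
~(P -> Q) = 1 − 1.00 = 0.00
~P = 1 − 0.27 = 0.73
~~P = 1 − 0.73 = 0.27
~~P (+) Q = min(1, 0.27 + 0.71) = min(1, 0.98) = 0.98
~(P -> Q) (+) (~~P (+) Q) = min(1, 0.00 + 0.98) = min(1, 0.98) = 0.98
~(~(P -> Q) (+) (~~P (+) Q)) = 1 − 0.98 = 0.02
Q -> ~(~(P -> Q) (+) (~~P (+) Q)) = min(1, 1 − 0.71 + 0.02) = min(1, 0.31) = 0.31
~Q = 1 − 0.71 = 0.29
(Q -> ~(~(P -> Q) (+) (~~P (+) Q))) -> ~Q = min(1, 1 − 0.31 + 0.29) = min(1, 0.98) = 0.98

0.98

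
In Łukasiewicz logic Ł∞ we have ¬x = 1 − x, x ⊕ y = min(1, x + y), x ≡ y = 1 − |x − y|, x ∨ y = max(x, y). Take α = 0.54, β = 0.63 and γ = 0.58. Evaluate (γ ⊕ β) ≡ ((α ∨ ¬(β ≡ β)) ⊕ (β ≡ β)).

γ ⊕ β = min(1, 0.58 + 0.63) = min(1, 1.21) = 1.00
β ≡ β = 1 − |0.63 − 0.63| = 1 − 0.00 = 1.00
¬(β ≡ β) = 1 − 1.00 = 0.00
α ∨ ¬(β ≡ β) = max(0.54, 0.00) = 0.54
(α ∨ ¬(β ≡ β)) ⊕ (β ≡ β) = min(1, 0.54 + 1.00) = min(1, 1.54) = 1.00
(γ ⊕ β) ≡ ((α ∨ ¬(β ≡ β)) ⊕ (β ≡ β)) = 1 − |1.00 − 1.00| = 1 − 0.00 = 1.00

1.00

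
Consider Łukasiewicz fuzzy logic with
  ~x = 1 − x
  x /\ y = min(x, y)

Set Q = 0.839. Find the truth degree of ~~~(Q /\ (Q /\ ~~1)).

0.161

~1 = 1 − 1.000 = 0.000
~~1 = 1 − 0.000 = 1.000
Q /\ ~~1 = min(0.839, 1.000) = 0.839
Q /\ (Q /\ ~~1) = min(0.839, 0.839) = 0.839
~(Q /\ (Q /\ ~~1)) = 1 − 0.839 = 0.161
~~(Q /\ (Q /\ ~~1)) = 1 − 0.161 = 0.839
~~~(Q /\ (Q /\ ~~1)) = 1 − 0.839 = 0.161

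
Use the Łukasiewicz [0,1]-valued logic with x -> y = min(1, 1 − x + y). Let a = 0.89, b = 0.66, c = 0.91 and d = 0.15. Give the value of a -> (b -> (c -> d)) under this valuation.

c -> d = min(1, 1 − 0.91 + 0.15) = min(1, 0.24) = 0.24
b -> (c -> d) = min(1, 1 − 0.66 + 0.24) = min(1, 0.58) = 0.58
a -> (b -> (c -> d)) = min(1, 1 − 0.89 + 0.58) = min(1, 0.69) = 0.69

0.69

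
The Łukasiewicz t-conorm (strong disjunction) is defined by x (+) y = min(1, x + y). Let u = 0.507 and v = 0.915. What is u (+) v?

1.000

u (+) v = min(1, 0.507 + 0.915) = min(1, 1.422) = 1.000
For comparison, the Gödel t-conorm max(x, y) would give 0.915.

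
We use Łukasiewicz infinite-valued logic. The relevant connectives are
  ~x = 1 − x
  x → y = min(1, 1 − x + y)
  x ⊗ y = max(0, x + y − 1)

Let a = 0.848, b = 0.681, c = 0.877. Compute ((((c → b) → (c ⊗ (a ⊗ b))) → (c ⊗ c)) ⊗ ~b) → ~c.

c → b = min(1, 1 − 0.877 + 0.681) = min(1, 0.804) = 0.804
a ⊗ b = max(0, 0.848 + 0.681 − 1) = max(0, 0.529) = 0.529
c ⊗ (a ⊗ b) = max(0, 0.877 + 0.529 − 1) = max(0, 0.406) = 0.406
(c → b) → (c ⊗ (a ⊗ b)) = min(1, 1 − 0.804 + 0.406) = min(1, 0.602) = 0.602
c ⊗ c = max(0, 0.877 + 0.877 − 1) = max(0, 0.754) = 0.754
((c → b) → (c ⊗ (a ⊗ b))) → (c ⊗ c) = min(1, 1 − 0.602 + 0.754) = min(1, 1.152) = 1.000
~b = 1 − 0.681 = 0.319
(((c → b) → (c ⊗ (a ⊗ b))) → (c ⊗ c)) ⊗ ~b = max(0, 1.000 + 0.319 − 1) = max(0, 0.319) = 0.319
~c = 1 − 0.877 = 0.123
((((c → b) → (c ⊗ (a ⊗ b))) → (c ⊗ c)) ⊗ ~b) → ~c = min(1, 1 − 0.319 + 0.123) = min(1, 0.804) = 0.804

0.804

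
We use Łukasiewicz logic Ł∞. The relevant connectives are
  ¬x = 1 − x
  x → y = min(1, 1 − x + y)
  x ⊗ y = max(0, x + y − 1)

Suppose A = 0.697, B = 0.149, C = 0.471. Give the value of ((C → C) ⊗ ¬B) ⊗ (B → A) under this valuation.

0.851

C → C = min(1, 1 − 0.471 + 0.471) = min(1, 1.000) = 1.000
¬B = 1 − 0.149 = 0.851
(C → C) ⊗ ¬B = max(0, 1.000 + 0.851 − 1) = max(0, 0.851) = 0.851
B → A = min(1, 1 − 0.149 + 0.697) = min(1, 1.548) = 1.000
((C → C) ⊗ ¬B) ⊗ (B → A) = max(0, 0.851 + 1.000 − 1) = max(0, 0.851) = 0.851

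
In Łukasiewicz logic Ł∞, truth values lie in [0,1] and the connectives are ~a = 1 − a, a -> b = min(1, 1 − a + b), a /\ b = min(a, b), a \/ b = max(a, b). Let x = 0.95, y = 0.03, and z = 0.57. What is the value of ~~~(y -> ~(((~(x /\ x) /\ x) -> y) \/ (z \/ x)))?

x /\ x = min(0.95, 0.95) = 0.95
~(x /\ x) = 1 − 0.95 = 0.05
~(x /\ x) /\ x = min(0.05, 0.95) = 0.05
(~(x /\ x) /\ x) -> y = min(1, 1 − 0.05 + 0.03) = min(1, 0.98) = 0.98
z \/ x = max(0.57, 0.95) = 0.95
((~(x /\ x) /\ x) -> y) \/ (z \/ x) = max(0.98, 0.95) = 0.98
~(((~(x /\ x) /\ x) -> y) \/ (z \/ x)) = 1 − 0.98 = 0.02
y -> ~(((~(x /\ x) /\ x) -> y) \/ (z \/ x)) = min(1, 1 − 0.03 + 0.02) = min(1, 0.99) = 0.99
~(y -> ~(((~(x /\ x) /\ x) -> y) \/ (z \/ x))) = 1 − 0.99 = 0.01
~~(y -> ~(((~(x /\ x) /\ x) -> y) \/ (z \/ x))) = 1 − 0.01 = 0.99
~~~(y -> ~(((~(x /\ x) /\ x) -> y) \/ (z \/ x))) = 1 − 0.99 = 0.01

0.01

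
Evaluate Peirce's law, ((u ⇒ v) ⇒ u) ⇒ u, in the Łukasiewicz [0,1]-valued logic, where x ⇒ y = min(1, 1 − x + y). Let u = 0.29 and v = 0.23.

0.94

u ⇒ v = min(1, 1 − 0.29 + 0.23) = min(1, 0.94) = 0.94
(u ⇒ v) ⇒ u = min(1, 1 − 0.94 + 0.29) = min(1, 0.35) = 0.35
((u ⇒ v) ⇒ u) ⇒ u = min(1, 1 − 0.35 + 0.29) = min(1, 0.94) = 0.94
(The value 0.94 < 1 shows this instance is not satisfied; not a Ł∞-tautology in general.)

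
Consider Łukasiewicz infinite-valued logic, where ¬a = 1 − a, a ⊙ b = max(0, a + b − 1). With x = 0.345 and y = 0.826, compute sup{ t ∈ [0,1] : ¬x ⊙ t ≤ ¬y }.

0.519

¬x = 1 − 0.345 = 0.655
So the left factor is ¬x = 0.655.
¬y = 1 − 0.826 = 0.174
So the right-hand bound is ¬y = 0.174.
The residuum of the Łukasiewicz t-norm gives the supremum: min(1, 1 − 0.655 + 0.174).
1 − 0.655 + 0.174 = 0.519, so t = min(1, 0.519) = 0.519.
Check: 0.655 ⊙ 0.519 = max(0, 0.174) = 0.174 ≤ 0.174.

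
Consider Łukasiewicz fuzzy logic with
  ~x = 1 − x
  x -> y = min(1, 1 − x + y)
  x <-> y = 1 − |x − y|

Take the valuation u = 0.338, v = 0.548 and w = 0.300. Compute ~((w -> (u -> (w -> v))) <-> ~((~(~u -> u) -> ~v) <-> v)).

0.548

w -> v = min(1, 1 − 0.300 + 0.548) = min(1, 1.248) = 1.000
u -> (w -> v) = min(1, 1 − 0.338 + 1.000) = min(1, 1.662) = 1.000
w -> (u -> (w -> v)) = min(1, 1 − 0.300 + 1.000) = min(1, 1.700) = 1.000
~u = 1 − 0.338 = 0.662
~u -> u = min(1, 1 − 0.662 + 0.338) = min(1, 0.676) = 0.676
~(~u -> u) = 1 − 0.676 = 0.324
~v = 1 − 0.548 = 0.452
~(~u -> u) -> ~v = min(1, 1 − 0.324 + 0.452) = min(1, 1.128) = 1.000
(~(~u -> u) -> ~v) <-> v = 1 − |1.000 − 0.548| = 1 − 0.452 = 0.548
~((~(~u -> u) -> ~v) <-> v) = 1 − 0.548 = 0.452
(w -> (u -> (w -> v))) <-> ~((~(~u -> u) -> ~v) <-> v) = 1 − |1.000 − 0.452| = 1 − 0.548 = 0.452
~((w -> (u -> (w -> v))) <-> ~((~(~u -> u) -> ~v) <-> v)) = 1 − 0.452 = 0.548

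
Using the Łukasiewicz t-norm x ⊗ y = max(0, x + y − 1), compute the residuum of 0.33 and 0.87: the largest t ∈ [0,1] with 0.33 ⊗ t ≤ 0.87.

1.00

The residuum of the Łukasiewicz t-norm gives the supremum: min(1, 1 − 0.33 + 0.87).
1 − 0.33 + 0.87 = 1.54, so t = min(1, 1.54) = 1.00.
Check: 0.33 ⊗ 1.00 = max(0, 0.33) = 0.33 ≤ 0.87.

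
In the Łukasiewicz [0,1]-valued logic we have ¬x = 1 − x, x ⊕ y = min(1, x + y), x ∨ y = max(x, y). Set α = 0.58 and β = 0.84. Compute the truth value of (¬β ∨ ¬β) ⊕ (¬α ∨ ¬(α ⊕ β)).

0.58

¬β = 1 − 0.84 = 0.16
¬β ∨ ¬β = max(0.16, 0.16) = 0.16
¬α = 1 − 0.58 = 0.42
α ⊕ β = min(1, 0.58 + 0.84) = min(1, 1.42) = 1.00
¬(α ⊕ β) = 1 − 1.00 = 0.00
¬α ∨ ¬(α ⊕ β) = max(0.42, 0.00) = 0.42
(¬β ∨ ¬β) ⊕ (¬α ∨ ¬(α ⊕ β)) = min(1, 0.16 + 0.42) = min(1, 0.58) = 0.58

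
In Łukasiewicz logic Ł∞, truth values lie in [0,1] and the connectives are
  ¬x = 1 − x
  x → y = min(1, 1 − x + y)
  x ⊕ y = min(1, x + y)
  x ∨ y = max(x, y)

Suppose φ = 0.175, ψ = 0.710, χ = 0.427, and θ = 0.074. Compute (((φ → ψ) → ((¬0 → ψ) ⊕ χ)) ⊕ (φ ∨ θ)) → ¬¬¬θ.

φ → ψ = min(1, 1 − 0.175 + 0.710) = min(1, 1.535) = 1.000
¬0 = 1 − 0.000 = 1.000
¬0 → ψ = min(1, 1 − 1.000 + 0.710) = min(1, 0.710) = 0.710
(¬0 → ψ) ⊕ χ = min(1, 0.710 + 0.427) = min(1, 1.137) = 1.000
(φ → ψ) → ((¬0 → ψ) ⊕ χ) = min(1, 1 − 1.000 + 1.000) = min(1, 1.000) = 1.000
φ ∨ θ = max(0.175, 0.074) = 0.175
((φ → ψ) → ((¬0 → ψ) ⊕ χ)) ⊕ (φ ∨ θ) = min(1, 1.000 + 0.175) = min(1, 1.175) = 1.000
¬θ = 1 − 0.074 = 0.926
¬¬θ = 1 − 0.926 = 0.074
¬¬¬θ = 1 − 0.074 = 0.926
(((φ → ψ) → ((¬0 → ψ) ⊕ χ)) ⊕ (φ ∨ θ)) → ¬¬¬θ = min(1, 1 − 1.000 + 0.926) = min(1, 0.926) = 0.926

0.926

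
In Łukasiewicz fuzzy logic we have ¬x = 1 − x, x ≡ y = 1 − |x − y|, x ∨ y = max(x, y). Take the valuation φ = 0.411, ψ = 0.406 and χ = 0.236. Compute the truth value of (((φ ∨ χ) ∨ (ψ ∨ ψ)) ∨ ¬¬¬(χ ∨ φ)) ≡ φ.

0.822

φ ∨ χ = max(0.411, 0.236) = 0.411
ψ ∨ ψ = max(0.406, 0.406) = 0.406
(φ ∨ χ) ∨ (ψ ∨ ψ) = max(0.411, 0.406) = 0.411
χ ∨ φ = max(0.236, 0.411) = 0.411
¬(χ ∨ φ) = 1 − 0.411 = 0.589
¬¬(χ ∨ φ) = 1 − 0.589 = 0.411
¬¬¬(χ ∨ φ) = 1 − 0.411 = 0.589
((φ ∨ χ) ∨ (ψ ∨ ψ)) ∨ ¬¬¬(χ ∨ φ) = max(0.411, 0.589) = 0.589
(((φ ∨ χ) ∨ (ψ ∨ ψ)) ∨ ¬¬¬(χ ∨ φ)) ≡ φ = 1 − |0.589 − 0.411| = 1 − 0.178 = 0.822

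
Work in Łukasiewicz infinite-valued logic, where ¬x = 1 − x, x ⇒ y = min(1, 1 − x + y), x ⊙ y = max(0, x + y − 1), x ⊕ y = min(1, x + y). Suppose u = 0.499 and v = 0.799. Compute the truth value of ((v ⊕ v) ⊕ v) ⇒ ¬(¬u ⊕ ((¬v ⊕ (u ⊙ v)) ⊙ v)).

0.201

v ⊕ v = min(1, 0.799 + 0.799) = min(1, 1.598) = 1.000
(v ⊕ v) ⊕ v = min(1, 1.000 + 0.799) = min(1, 1.799) = 1.000
¬u = 1 − 0.499 = 0.501
¬v = 1 − 0.799 = 0.201
u ⊙ v = max(0, 0.499 + 0.799 − 1) = max(0, 0.298) = 0.298
¬v ⊕ (u ⊙ v) = min(1, 0.201 + 0.298) = min(1, 0.499) = 0.499
(¬v ⊕ (u ⊙ v)) ⊙ v = max(0, 0.499 + 0.799 − 1) = max(0, 0.298) = 0.298
¬u ⊕ ((¬v ⊕ (u ⊙ v)) ⊙ v) = min(1, 0.501 + 0.298) = min(1, 0.799) = 0.799
¬(¬u ⊕ ((¬v ⊕ (u ⊙ v)) ⊙ v)) = 1 − 0.799 = 0.201
((v ⊕ v) ⊕ v) ⇒ ¬(¬u ⊕ ((¬v ⊕ (u ⊙ v)) ⊙ v)) = min(1, 1 − 1.000 + 0.201) = min(1, 0.201) = 0.201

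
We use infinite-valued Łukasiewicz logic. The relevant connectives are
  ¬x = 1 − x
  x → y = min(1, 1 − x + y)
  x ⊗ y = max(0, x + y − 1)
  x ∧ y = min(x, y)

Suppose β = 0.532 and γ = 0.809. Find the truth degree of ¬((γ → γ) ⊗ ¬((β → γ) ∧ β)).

γ → γ = min(1, 1 − 0.809 + 0.809) = min(1, 1.000) = 1.000
β → γ = min(1, 1 − 0.532 + 0.809) = min(1, 1.277) = 1.000
(β → γ) ∧ β = min(1.000, 0.532) = 0.532
¬((β → γ) ∧ β) = 1 − 0.532 = 0.468
(γ → γ) ⊗ ¬((β → γ) ∧ β) = max(0, 1.000 + 0.468 − 1) = max(0, 0.468) = 0.468
¬((γ → γ) ⊗ ¬((β → γ) ∧ β)) = 1 − 0.468 = 0.532

0.532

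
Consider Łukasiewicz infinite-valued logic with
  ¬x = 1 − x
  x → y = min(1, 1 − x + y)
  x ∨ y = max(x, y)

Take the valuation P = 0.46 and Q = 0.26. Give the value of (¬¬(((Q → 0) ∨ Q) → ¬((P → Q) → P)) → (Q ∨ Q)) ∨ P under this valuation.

0.66

Q → 0 = min(1, 1 − 0.26 + 0.00) = min(1, 0.74) = 0.74
(Q → 0) ∨ Q = max(0.74, 0.26) = 0.74
P → Q = min(1, 1 − 0.46 + 0.26) = min(1, 0.80) = 0.80
(P → Q) → P = min(1, 1 − 0.80 + 0.46) = min(1, 0.66) = 0.66
¬((P → Q) → P) = 1 − 0.66 = 0.34
((Q → 0) ∨ Q) → ¬((P → Q) → P) = min(1, 1 − 0.74 + 0.34) = min(1, 0.60) = 0.60
¬(((Q → 0) ∨ Q) → ¬((P → Q) → P)) = 1 − 0.60 = 0.40
¬¬(((Q → 0) ∨ Q) → ¬((P → Q) → P)) = 1 − 0.40 = 0.60
Q ∨ Q = max(0.26, 0.26) = 0.26
¬¬(((Q → 0) ∨ Q) → ¬((P → Q) → P)) → (Q ∨ Q) = min(1, 1 − 0.60 + 0.26) = min(1, 0.66) = 0.66
(¬¬(((Q → 0) ∨ Q) → ¬((P → Q) → P)) → (Q ∨ Q)) ∨ P = max(0.66, 0.46) = 0.66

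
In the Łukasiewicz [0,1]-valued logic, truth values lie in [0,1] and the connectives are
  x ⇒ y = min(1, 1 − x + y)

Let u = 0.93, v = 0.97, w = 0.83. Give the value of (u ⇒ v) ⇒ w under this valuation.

u ⇒ v = min(1, 1 − 0.93 + 0.97) = min(1, 1.04) = 1.00
(u ⇒ v) ⇒ w = min(1, 1 − 1.00 + 0.83) = min(1, 0.83) = 0.83

0.83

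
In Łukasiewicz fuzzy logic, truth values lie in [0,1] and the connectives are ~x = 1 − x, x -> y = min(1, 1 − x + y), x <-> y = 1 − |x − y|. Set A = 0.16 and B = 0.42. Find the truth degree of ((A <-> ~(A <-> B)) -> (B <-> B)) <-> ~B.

0.58

A <-> B = 1 − |0.16 − 0.42| = 1 − 0.26 = 0.74
~(A <-> B) = 1 − 0.74 = 0.26
A <-> ~(A <-> B) = 1 − |0.16 − 0.26| = 1 − 0.10 = 0.90
B <-> B = 1 − |0.42 − 0.42| = 1 − 0.00 = 1.00
(A <-> ~(A <-> B)) -> (B <-> B) = min(1, 1 − 0.90 + 1.00) = min(1, 1.10) = 1.00
~B = 1 − 0.42 = 0.58
((A <-> ~(A <-> B)) -> (B <-> B)) <-> ~B = 1 − |1.00 − 0.58| = 1 − 0.42 = 0.58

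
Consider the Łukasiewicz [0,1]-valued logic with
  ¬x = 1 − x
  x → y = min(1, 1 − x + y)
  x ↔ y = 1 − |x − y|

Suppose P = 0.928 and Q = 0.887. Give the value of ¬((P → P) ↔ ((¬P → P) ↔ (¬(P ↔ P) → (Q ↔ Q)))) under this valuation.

P → P = min(1, 1 − 0.928 + 0.928) = min(1, 1.000) = 1.000
¬P = 1 − 0.928 = 0.072
¬P → P = min(1, 1 − 0.072 + 0.928) = min(1, 1.856) = 1.000
P ↔ P = 1 − |0.928 − 0.928| = 1 − 0.000 = 1.000
¬(P ↔ P) = 1 − 1.000 = 0.000
Q ↔ Q = 1 − |0.887 − 0.887| = 1 − 0.000 = 1.000
¬(P ↔ P) → (Q ↔ Q) = min(1, 1 − 0.000 + 1.000) = min(1, 2.000) = 1.000
(¬P → P) ↔ (¬(P ↔ P) → (Q ↔ Q)) = 1 − |1.000 − 1.000| = 1 − 0.000 = 1.000
(P → P) ↔ ((¬P → P) ↔ (¬(P ↔ P) → (Q ↔ Q))) = 1 − |1.000 − 1.000| = 1 − 0.000 = 1.000
¬((P → P) ↔ ((¬P → P) ↔ (¬(P ↔ P) → (Q ↔ Q)))) = 1 − 1.000 = 0.000

0.000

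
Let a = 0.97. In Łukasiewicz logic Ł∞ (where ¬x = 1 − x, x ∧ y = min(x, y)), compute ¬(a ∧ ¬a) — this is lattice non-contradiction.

¬a = 1 − 0.97 = 0.03
a ∧ ¬a = min(0.97, 0.03) = 0.03
¬(a ∧ ¬a) = 1 − 0.03 = 0.97
(The value 0.97 < 1 shows this instance is not satisfied; not a Ł∞-tautology — its value is 1 − min(a, 1−a).)

0.97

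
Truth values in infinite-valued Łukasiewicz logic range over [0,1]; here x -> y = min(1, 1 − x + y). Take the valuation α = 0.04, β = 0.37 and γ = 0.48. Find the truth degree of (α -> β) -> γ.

α -> β = min(1, 1 − 0.04 + 0.37) = min(1, 1.33) = 1.00
(α -> β) -> γ = min(1, 1 − 1.00 + 0.48) = min(1, 0.48) = 0.48

0.48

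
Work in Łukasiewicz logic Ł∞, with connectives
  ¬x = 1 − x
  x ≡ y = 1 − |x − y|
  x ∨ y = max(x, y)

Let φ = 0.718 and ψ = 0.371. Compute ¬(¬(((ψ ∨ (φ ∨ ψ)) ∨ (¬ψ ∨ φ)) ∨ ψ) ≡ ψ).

φ ∨ ψ = max(0.718, 0.371) = 0.718
ψ ∨ (φ ∨ ψ) = max(0.371, 0.718) = 0.718
¬ψ = 1 − 0.371 = 0.629
¬ψ ∨ φ = max(0.629, 0.718) = 0.718
(ψ ∨ (φ ∨ ψ)) ∨ (¬ψ ∨ φ) = max(0.718, 0.718) = 0.718
((ψ ∨ (φ ∨ ψ)) ∨ (¬ψ ∨ φ)) ∨ ψ = max(0.718, 0.371) = 0.718
¬(((ψ ∨ (φ ∨ ψ)) ∨ (¬ψ ∨ φ)) ∨ ψ) = 1 − 0.718 = 0.282
¬(((ψ ∨ (φ ∨ ψ)) ∨ (¬ψ ∨ φ)) ∨ ψ) ≡ ψ = 1 − |0.282 − 0.371| = 1 − 0.089 = 0.911
¬(¬(((ψ ∨ (φ ∨ ψ)) ∨ (¬ψ ∨ φ)) ∨ ψ) ≡ ψ) = 1 − 0.911 = 0.089

0.089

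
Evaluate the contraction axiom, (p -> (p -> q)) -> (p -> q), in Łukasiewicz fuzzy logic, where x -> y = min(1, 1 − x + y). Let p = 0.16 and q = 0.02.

p -> q = min(1, 1 − 0.16 + 0.02) = min(1, 0.86) = 0.86
p -> (p -> q) = min(1, 1 − 0.16 + 0.86) = min(1, 1.70) = 1.00
(p -> (p -> q)) -> (p -> q) = min(1, 1 − 1.00 + 0.86) = min(1, 0.86) = 0.86
(The value 0.86 < 1 shows this instance is not satisfied; fails in Ł∞ (the t-norm is not idempotent).)

0.86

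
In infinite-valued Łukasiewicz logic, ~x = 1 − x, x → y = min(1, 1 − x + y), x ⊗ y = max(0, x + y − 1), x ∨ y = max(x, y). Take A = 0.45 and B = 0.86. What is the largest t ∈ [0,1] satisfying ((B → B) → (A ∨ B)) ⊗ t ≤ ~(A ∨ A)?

0.69

B → B = min(1, 1 − 0.86 + 0.86) = min(1, 1.00) = 1.00
A ∨ B = max(0.45, 0.86) = 0.86
(B → B) → (A ∨ B) = min(1, 1 − 1.00 + 0.86) = min(1, 0.86) = 0.86
So the left factor is (B → B) → (A ∨ B) = 0.86.
A ∨ A = max(0.45, 0.45) = 0.45
~(A ∨ A) = 1 − 0.45 = 0.55
So the right-hand bound is ~(A ∨ A) = 0.55.
The residuum of the Łukasiewicz t-norm gives the supremum: min(1, 1 − 0.86 + 0.55).
1 − 0.86 + 0.55 = 0.69, so t = min(1, 0.69) = 0.69.
Check: 0.86 ⊗ 0.69 = max(0, 0.55) = 0.55 ≤ 0.55.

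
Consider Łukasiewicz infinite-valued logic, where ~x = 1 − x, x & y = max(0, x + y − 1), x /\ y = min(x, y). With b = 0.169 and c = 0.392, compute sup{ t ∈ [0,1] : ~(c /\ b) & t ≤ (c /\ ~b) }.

0.561

c /\ b = min(0.392, 0.169) = 0.169
~(c /\ b) = 1 − 0.169 = 0.831
So the left factor is ~(c /\ b) = 0.831.
~b = 1 − 0.169 = 0.831
c /\ ~b = min(0.392, 0.831) = 0.392
So the right-hand bound is c /\ ~b = 0.392.
The residuum of the Łukasiewicz t-norm gives the supremum: min(1, 1 − 0.831 + 0.392).
1 − 0.831 + 0.392 = 0.561, so t = min(1, 0.561) = 0.561.
Check: 0.831 & 0.561 = max(0, 0.392) = 0.392 ≤ 0.392.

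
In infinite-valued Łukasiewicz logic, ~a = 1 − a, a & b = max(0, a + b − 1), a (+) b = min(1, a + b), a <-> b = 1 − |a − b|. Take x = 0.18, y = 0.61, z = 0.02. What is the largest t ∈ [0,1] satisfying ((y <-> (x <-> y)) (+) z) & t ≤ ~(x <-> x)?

0.02

x <-> y = 1 − |0.18 − 0.61| = 1 − 0.43 = 0.57
y <-> (x <-> y) = 1 − |0.61 − 0.57| = 1 − 0.04 = 0.96
(y <-> (x <-> y)) (+) z = min(1, 0.96 + 0.02) = min(1, 0.98) = 0.98
So the left factor is (y <-> (x <-> y)) (+) z = 0.98.
x <-> x = 1 − |0.18 − 0.18| = 1 − 0.00 = 1.00
~(x <-> x) = 1 − 1.00 = 0.00
So the right-hand bound is ~(x <-> x) = 0.00.
The residuum of the Łukasiewicz t-norm gives the supremum: min(1, 1 − 0.98 + 0.00).
1 − 0.98 + 0.00 = 0.02, so t = min(1, 0.02) = 0.02.
Check: 0.98 & 0.02 = max(0, 0.00) = 0.00 ≤ 0.00.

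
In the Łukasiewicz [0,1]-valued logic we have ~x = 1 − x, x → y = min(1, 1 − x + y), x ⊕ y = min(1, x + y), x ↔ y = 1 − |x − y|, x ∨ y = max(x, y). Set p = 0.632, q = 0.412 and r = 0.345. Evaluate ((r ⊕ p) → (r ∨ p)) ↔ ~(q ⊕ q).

0.521

r ⊕ p = min(1, 0.345 + 0.632) = min(1, 0.977) = 0.977
r ∨ p = max(0.345, 0.632) = 0.632
(r ⊕ p) → (r ∨ p) = min(1, 1 − 0.977 + 0.632) = min(1, 0.655) = 0.655
q ⊕ q = min(1, 0.412 + 0.412) = min(1, 0.824) = 0.824
~(q ⊕ q) = 1 − 0.824 = 0.176
((r ⊕ p) → (r ∨ p)) ↔ ~(q ⊕ q) = 1 − |0.655 − 0.176| = 1 − 0.479 = 0.521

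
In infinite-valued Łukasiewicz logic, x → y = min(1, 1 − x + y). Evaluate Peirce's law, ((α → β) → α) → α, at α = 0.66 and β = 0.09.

α → β = min(1, 1 − 0.66 + 0.09) = min(1, 0.43) = 0.43
(α → β) → α = min(1, 1 − 0.43 + 0.66) = min(1, 1.23) = 1.00
((α → β) → α) → α = min(1, 1 − 1.00 + 0.66) = min(1, 0.66) = 0.66
(The value 0.66 < 1 shows this instance is not satisfied; not a Ł∞-tautology in general.)

0.66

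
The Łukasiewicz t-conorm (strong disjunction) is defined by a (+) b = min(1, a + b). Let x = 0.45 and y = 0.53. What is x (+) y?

x (+) y = min(1, 0.45 + 0.53) = min(1, 0.98) = 0.98
For comparison, the Gödel t-conorm max(a, b) would give 0.53.

0.98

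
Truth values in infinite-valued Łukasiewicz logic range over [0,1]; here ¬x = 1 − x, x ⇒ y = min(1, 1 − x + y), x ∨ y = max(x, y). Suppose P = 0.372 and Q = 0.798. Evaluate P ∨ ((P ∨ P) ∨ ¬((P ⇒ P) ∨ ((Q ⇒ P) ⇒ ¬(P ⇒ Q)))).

0.372

P ∨ P = max(0.372, 0.372) = 0.372
P ⇒ P = min(1, 1 − 0.372 + 0.372) = min(1, 1.000) = 1.000
Q ⇒ P = min(1, 1 − 0.798 + 0.372) = min(1, 0.574) = 0.574
P ⇒ Q = min(1, 1 − 0.372 + 0.798) = min(1, 1.426) = 1.000
¬(P ⇒ Q) = 1 − 1.000 = 0.000
(Q ⇒ P) ⇒ ¬(P ⇒ Q) = min(1, 1 − 0.574 + 0.000) = min(1, 0.426) = 0.426
(P ⇒ P) ∨ ((Q ⇒ P) ⇒ ¬(P ⇒ Q)) = max(1.000, 0.426) = 1.000
¬((P ⇒ P) ∨ ((Q ⇒ P) ⇒ ¬(P ⇒ Q))) = 1 − 1.000 = 0.000
(P ∨ P) ∨ ¬((P ⇒ P) ∨ ((Q ⇒ P) ⇒ ¬(P ⇒ Q))) = max(0.372, 0.000) = 0.372
P ∨ ((P ∨ P) ∨ ¬((P ⇒ P) ∨ ((Q ⇒ P) ⇒ ¬(P ⇒ Q)))) = max(0.372, 0.372) = 0.372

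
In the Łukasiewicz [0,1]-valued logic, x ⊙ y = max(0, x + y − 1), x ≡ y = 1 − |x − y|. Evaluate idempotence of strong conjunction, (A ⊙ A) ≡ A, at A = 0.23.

A ⊙ A = max(0, 0.23 + 0.23 − 1) = max(0, -0.54) = 0.00
(A ⊙ A) ≡ A = 1 − |0.00 − 0.23| = 1 − 0.23 = 0.77
(The value 0.77 < 1 shows this instance is not satisfied; fails in Ł∞ since a ⊗ a = max(0, 2a−1) ≠ a in general.)

0.77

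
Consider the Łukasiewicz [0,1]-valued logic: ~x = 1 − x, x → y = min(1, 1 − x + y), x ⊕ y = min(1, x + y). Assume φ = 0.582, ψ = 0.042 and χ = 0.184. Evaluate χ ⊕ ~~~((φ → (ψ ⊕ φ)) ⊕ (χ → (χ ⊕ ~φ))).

ψ ⊕ φ = min(1, 0.042 + 0.582) = min(1, 0.624) = 0.624
φ → (ψ ⊕ φ) = min(1, 1 − 0.582 + 0.624) = min(1, 1.042) = 1.000
~φ = 1 − 0.582 = 0.418
χ ⊕ ~φ = min(1, 0.184 + 0.418) = min(1, 0.602) = 0.602
χ → (χ ⊕ ~φ) = min(1, 1 − 0.184 + 0.602) = min(1, 1.418) = 1.000
(φ → (ψ ⊕ φ)) ⊕ (χ → (χ ⊕ ~φ)) = min(1, 1.000 + 1.000) = min(1, 2.000) = 1.000
~((φ → (ψ ⊕ φ)) ⊕ (χ → (χ ⊕ ~φ))) = 1 − 1.000 = 0.000
~~((φ → (ψ ⊕ φ)) ⊕ (χ → (χ ⊕ ~φ))) = 1 − 0.000 = 1.000
~~~((φ → (ψ ⊕ φ)) ⊕ (χ → (χ ⊕ ~φ))) = 1 − 1.000 = 0.000
χ ⊕ ~~~((φ → (ψ ⊕ φ)) ⊕ (χ → (χ ⊕ ~φ))) = min(1, 0.184 + 0.000) = min(1, 0.184) = 0.184

0.184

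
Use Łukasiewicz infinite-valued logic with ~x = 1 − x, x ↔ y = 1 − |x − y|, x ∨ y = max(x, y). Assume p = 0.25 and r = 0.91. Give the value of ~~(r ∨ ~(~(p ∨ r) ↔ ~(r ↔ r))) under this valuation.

0.91

p ∨ r = max(0.25, 0.91) = 0.91
~(p ∨ r) = 1 − 0.91 = 0.09
r ↔ r = 1 − |0.91 − 0.91| = 1 − 0.00 = 1.00
~(r ↔ r) = 1 − 1.00 = 0.00
~(p ∨ r) ↔ ~(r ↔ r) = 1 − |0.09 − 0.00| = 1 − 0.09 = 0.91
~(~(p ∨ r) ↔ ~(r ↔ r)) = 1 − 0.91 = 0.09
r ∨ ~(~(p ∨ r) ↔ ~(r ↔ r)) = max(0.91, 0.09) = 0.91
~(r ∨ ~(~(p ∨ r) ↔ ~(r ↔ r))) = 1 − 0.91 = 0.09
~~(r ∨ ~(~(p ∨ r) ↔ ~(r ↔ r))) = 1 − 0.09 = 0.91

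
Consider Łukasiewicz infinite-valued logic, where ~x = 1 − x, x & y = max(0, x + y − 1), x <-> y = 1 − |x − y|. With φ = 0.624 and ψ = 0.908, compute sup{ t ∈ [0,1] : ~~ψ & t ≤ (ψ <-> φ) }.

~ψ = 1 − 0.908 = 0.092
~~ψ = 1 − 0.092 = 0.908
So the left factor is ~~ψ = 0.908.
ψ <-> φ = 1 − |0.908 − 0.624| = 1 − 0.284 = 0.716
So the right-hand bound is ψ <-> φ = 0.716.
The residuum of the Łukasiewicz t-norm gives the supremum: min(1, 1 − 0.908 + 0.716).
1 − 0.908 + 0.716 = 0.808, so t = min(1, 0.808) = 0.808.
Check: 0.908 & 0.808 = max(0, 0.716) = 0.716 ≤ 0.716.

0.808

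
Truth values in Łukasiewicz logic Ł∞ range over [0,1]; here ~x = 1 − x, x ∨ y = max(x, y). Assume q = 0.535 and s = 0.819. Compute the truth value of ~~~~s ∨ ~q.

~s = 1 − 0.819 = 0.181
~~s = 1 − 0.181 = 0.819
~~~s = 1 − 0.819 = 0.181
~~~~s = 1 − 0.181 = 0.819
~q = 1 − 0.535 = 0.465
~~~~s ∨ ~q = max(0.819, 0.465) = 0.819

0.819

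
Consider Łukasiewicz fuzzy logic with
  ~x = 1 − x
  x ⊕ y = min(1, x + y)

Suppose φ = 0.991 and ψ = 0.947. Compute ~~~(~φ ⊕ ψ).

~φ = 1 − 0.991 = 0.009
~φ ⊕ ψ = min(1, 0.009 + 0.947) = min(1, 0.956) = 0.956
~(~φ ⊕ ψ) = 1 − 0.956 = 0.044
~~(~φ ⊕ ψ) = 1 − 0.044 = 0.956
~~~(~φ ⊕ ψ) = 1 − 0.956 = 0.044

0.044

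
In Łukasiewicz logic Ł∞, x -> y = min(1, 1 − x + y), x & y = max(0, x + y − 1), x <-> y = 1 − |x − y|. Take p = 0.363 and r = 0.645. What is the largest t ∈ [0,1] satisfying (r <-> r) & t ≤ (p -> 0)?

0.637

r <-> r = 1 − |0.645 − 0.645| = 1 − 0.000 = 1.000
So the left factor is r <-> r = 1.000.
p -> 0 = min(1, 1 − 0.363 + 0.000) = min(1, 0.637) = 0.637
So the right-hand bound is p -> 0 = 0.637.
The residuum of the Łukasiewicz t-norm gives the supremum: min(1, 1 − 1.000 + 0.637).
1 − 1.000 + 0.637 = 0.637, so t = min(1, 0.637) = 0.637.
Check: 1.000 & 0.637 = max(0, 0.637) = 0.637 ≤ 0.637.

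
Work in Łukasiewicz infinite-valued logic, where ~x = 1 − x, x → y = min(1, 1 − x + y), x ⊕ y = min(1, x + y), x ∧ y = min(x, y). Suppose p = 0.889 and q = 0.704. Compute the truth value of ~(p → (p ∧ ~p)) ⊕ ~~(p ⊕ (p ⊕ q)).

1.000

~p = 1 − 0.889 = 0.111
p ∧ ~p = min(0.889, 0.111) = 0.111
p → (p ∧ ~p) = min(1, 1 − 0.889 + 0.111) = min(1, 0.222) = 0.222
~(p → (p ∧ ~p)) = 1 − 0.222 = 0.778
p ⊕ q = min(1, 0.889 + 0.704) = min(1, 1.593) = 1.000
p ⊕ (p ⊕ q) = min(1, 0.889 + 1.000) = min(1, 1.889) = 1.000
~(p ⊕ (p ⊕ q)) = 1 − 1.000 = 0.000
~~(p ⊕ (p ⊕ q)) = 1 − 0.000 = 1.000
~(p → (p ∧ ~p)) ⊕ ~~(p ⊕ (p ⊕ q)) = min(1, 0.778 + 1.000) = min(1, 1.778) = 1.000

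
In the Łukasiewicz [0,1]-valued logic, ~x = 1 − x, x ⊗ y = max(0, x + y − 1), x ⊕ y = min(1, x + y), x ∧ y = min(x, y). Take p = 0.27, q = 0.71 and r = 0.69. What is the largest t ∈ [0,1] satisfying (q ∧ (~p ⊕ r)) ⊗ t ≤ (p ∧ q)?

0.56

~p = 1 − 0.27 = 0.73
~p ⊕ r = min(1, 0.73 + 0.69) = min(1, 1.42) = 1.00
q ∧ (~p ⊕ r) = min(0.71, 1.00) = 0.71
So the left factor is q ∧ (~p ⊕ r) = 0.71.
p ∧ q = min(0.27, 0.71) = 0.27
So the right-hand bound is p ∧ q = 0.27.
The residuum of the Łukasiewicz t-norm gives the supremum: min(1, 1 − 0.71 + 0.27).
1 − 0.71 + 0.27 = 0.56, so t = min(1, 0.56) = 0.56.
Check: 0.71 ⊗ 0.56 = max(0, 0.27) = 0.27 ≤ 0.27.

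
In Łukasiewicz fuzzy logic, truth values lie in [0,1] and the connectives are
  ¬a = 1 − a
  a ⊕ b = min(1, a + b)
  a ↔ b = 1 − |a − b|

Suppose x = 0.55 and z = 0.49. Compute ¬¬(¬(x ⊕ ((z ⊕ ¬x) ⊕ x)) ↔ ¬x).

0.55

¬x = 1 − 0.55 = 0.45
z ⊕ ¬x = min(1, 0.49 + 0.45) = min(1, 0.94) = 0.94
(z ⊕ ¬x) ⊕ x = min(1, 0.94 + 0.55) = min(1, 1.49) = 1.00
x ⊕ ((z ⊕ ¬x) ⊕ x) = min(1, 0.55 + 1.00) = min(1, 1.55) = 1.00
¬(x ⊕ ((z ⊕ ¬x) ⊕ x)) = 1 − 1.00 = 0.00
¬(x ⊕ ((z ⊕ ¬x) ⊕ x)) ↔ ¬x = 1 − |0.00 − 0.45| = 1 − 0.45 = 0.55
¬(¬(x ⊕ ((z ⊕ ¬x) ⊕ x)) ↔ ¬x) = 1 − 0.55 = 0.45
¬¬(¬(x ⊕ ((z ⊕ ¬x) ⊕ x)) ↔ ¬x) = 1 − 0.45 = 0.55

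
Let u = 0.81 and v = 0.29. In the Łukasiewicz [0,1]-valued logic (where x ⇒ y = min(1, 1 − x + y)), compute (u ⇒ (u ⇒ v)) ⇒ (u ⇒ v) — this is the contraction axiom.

u ⇒ v = min(1, 1 − 0.81 + 0.29) = min(1, 0.48) = 0.48
u ⇒ (u ⇒ v) = min(1, 1 − 0.81 + 0.48) = min(1, 0.67) = 0.67
(u ⇒ (u ⇒ v)) ⇒ (u ⇒ v) = min(1, 1 − 0.67 + 0.48) = min(1, 0.81) = 0.81
(The value 0.81 < 1 shows this instance is not satisfied; fails in Ł∞ (the t-norm is not idempotent).)

0.81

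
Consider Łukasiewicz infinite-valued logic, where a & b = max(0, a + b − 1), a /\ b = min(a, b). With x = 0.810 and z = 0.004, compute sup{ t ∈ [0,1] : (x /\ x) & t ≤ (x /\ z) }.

0.194

x /\ x = min(0.810, 0.810) = 0.810
So the left factor is x /\ x = 0.810.
x /\ z = min(0.810, 0.004) = 0.004
So the right-hand bound is x /\ z = 0.004.
The residuum of the Łukasiewicz t-norm gives the supremum: min(1, 1 − 0.810 + 0.004).
1 − 0.810 + 0.004 = 0.194, so t = min(1, 0.194) = 0.194.
Check: 0.810 & 0.194 = max(0, 0.004) = 0.004 ≤ 0.004.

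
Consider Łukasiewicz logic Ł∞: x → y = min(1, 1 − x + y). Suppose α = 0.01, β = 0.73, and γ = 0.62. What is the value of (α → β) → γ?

0.62

α → β = min(1, 1 − 0.01 + 0.73) = min(1, 1.72) = 1.00
(α → β) → γ = min(1, 1 − 1.00 + 0.62) = min(1, 0.62) = 0.62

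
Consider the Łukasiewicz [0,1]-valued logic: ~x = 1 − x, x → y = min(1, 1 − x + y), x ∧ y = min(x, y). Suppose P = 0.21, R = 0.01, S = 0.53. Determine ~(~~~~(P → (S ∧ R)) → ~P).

0.01

S ∧ R = min(0.53, 0.01) = 0.01
P → (S ∧ R) = min(1, 1 − 0.21 + 0.01) = min(1, 0.80) = 0.80
~(P → (S ∧ R)) = 1 − 0.80 = 0.20
~~(P → (S ∧ R)) = 1 − 0.20 = 0.80
~~~(P → (S ∧ R)) = 1 − 0.80 = 0.20
~~~~(P → (S ∧ R)) = 1 − 0.20 = 0.80
~P = 1 − 0.21 = 0.79
~~~~(P → (S ∧ R)) → ~P = min(1, 1 − 0.80 + 0.79) = min(1, 0.99) = 0.99
~(~~~~(P → (S ∧ R)) → ~P) = 1 − 0.99 = 0.01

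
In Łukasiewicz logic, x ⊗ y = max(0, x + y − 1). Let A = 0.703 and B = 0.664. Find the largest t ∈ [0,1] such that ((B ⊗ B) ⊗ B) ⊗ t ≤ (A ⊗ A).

1.000

B ⊗ B = max(0, 0.664 + 0.664 − 1) = max(0, 0.328) = 0.328
(B ⊗ B) ⊗ B = max(0, 0.328 + 0.664 − 1) = max(0, -0.008) = 0.000
So the left factor is (B ⊗ B) ⊗ B = 0.000.
A ⊗ A = max(0, 0.703 + 0.703 − 1) = max(0, 0.406) = 0.406
So the right-hand bound is A ⊗ A = 0.406.
The residuum of the Łukasiewicz t-norm gives the supremum: min(1, 1 − 0.000 + 0.406).
1 − 0.000 + 0.406 = 1.406, so t = min(1, 1.406) = 1.000.
Check: 0.000 ⊗ 1.000 = max(0, 0.000) = 0.000 ≤ 0.406.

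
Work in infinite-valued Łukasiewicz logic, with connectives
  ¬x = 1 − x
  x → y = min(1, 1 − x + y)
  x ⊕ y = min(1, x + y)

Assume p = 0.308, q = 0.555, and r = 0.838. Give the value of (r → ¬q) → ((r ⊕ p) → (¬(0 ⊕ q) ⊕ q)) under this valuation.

1.000

¬q = 1 − 0.555 = 0.445
r → ¬q = min(1, 1 − 0.838 + 0.445) = min(1, 0.607) = 0.607
r ⊕ p = min(1, 0.838 + 0.308) = min(1, 1.146) = 1.000
0 ⊕ q = min(1, 0.000 + 0.555) = min(1, 0.555) = 0.555
¬(0 ⊕ q) = 1 − 0.555 = 0.445
¬(0 ⊕ q) ⊕ q = min(1, 0.445 + 0.555) = min(1, 1.000) = 1.000
(r ⊕ p) → (¬(0 ⊕ q) ⊕ q) = min(1, 1 − 1.000 + 1.000) = min(1, 1.000) = 1.000
(r → ¬q) → ((r ⊕ p) → (¬(0 ⊕ q) ⊕ q)) = min(1, 1 − 0.607 + 1.000) = min(1, 1.393) = 1.000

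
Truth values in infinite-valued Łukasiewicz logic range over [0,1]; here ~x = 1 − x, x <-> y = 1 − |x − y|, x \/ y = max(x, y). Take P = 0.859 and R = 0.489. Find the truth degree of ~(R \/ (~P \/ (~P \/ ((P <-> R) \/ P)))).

~P = 1 − 0.859 = 0.141
P <-> R = 1 − |0.859 − 0.489| = 1 − 0.370 = 0.630
(P <-> R) \/ P = max(0.630, 0.859) = 0.859
~P \/ ((P <-> R) \/ P) = max(0.141, 0.859) = 0.859
~P \/ (~P \/ ((P <-> R) \/ P)) = max(0.141, 0.859) = 0.859
R \/ (~P \/ (~P \/ ((P <-> R) \/ P))) = max(0.489, 0.859) = 0.859
~(R \/ (~P \/ (~P \/ ((P <-> R) \/ P)))) = 1 − 0.859 = 0.141

0.141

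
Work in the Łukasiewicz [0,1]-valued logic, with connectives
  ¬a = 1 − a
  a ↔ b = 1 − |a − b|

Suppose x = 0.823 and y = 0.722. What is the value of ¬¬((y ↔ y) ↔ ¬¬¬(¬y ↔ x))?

y ↔ y = 1 − |0.722 − 0.722| = 1 − 0.000 = 1.000
¬y = 1 − 0.722 = 0.278
¬y ↔ x = 1 − |0.278 − 0.823| = 1 − 0.545 = 0.455
¬(¬y ↔ x) = 1 − 0.455 = 0.545
¬¬(¬y ↔ x) = 1 − 0.545 = 0.455
¬¬¬(¬y ↔ x) = 1 − 0.455 = 0.545
(y ↔ y) ↔ ¬¬¬(¬y ↔ x) = 1 − |1.000 − 0.545| = 1 − 0.455 = 0.545
¬((y ↔ y) ↔ ¬¬¬(¬y ↔ x)) = 1 − 0.545 = 0.455
¬¬((y ↔ y) ↔ ¬¬¬(¬y ↔ x)) = 1 − 0.455 = 0.545

0.545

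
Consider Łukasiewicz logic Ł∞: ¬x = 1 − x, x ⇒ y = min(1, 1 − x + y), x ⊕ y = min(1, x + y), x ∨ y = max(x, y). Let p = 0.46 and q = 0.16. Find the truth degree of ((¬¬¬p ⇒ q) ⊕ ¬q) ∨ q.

1.00

¬p = 1 − 0.46 = 0.54
¬¬p = 1 − 0.54 = 0.46
¬¬¬p = 1 − 0.46 = 0.54
¬¬¬p ⇒ q = min(1, 1 − 0.54 + 0.16) = min(1, 0.62) = 0.62
¬q = 1 − 0.16 = 0.84
(¬¬¬p ⇒ q) ⊕ ¬q = min(1, 0.62 + 0.84) = min(1, 1.46) = 1.00
((¬¬¬p ⇒ q) ⊕ ¬q) ∨ q = max(1.00, 0.16) = 1.00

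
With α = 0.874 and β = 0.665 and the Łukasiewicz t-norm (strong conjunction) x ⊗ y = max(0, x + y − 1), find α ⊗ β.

0.539

α ⊗ β = max(0, 0.874 + 0.665 − 1) = max(0, 0.539) = 0.539
For comparison, the Gödel (minimum) t-norm min(x, y) would give 0.665.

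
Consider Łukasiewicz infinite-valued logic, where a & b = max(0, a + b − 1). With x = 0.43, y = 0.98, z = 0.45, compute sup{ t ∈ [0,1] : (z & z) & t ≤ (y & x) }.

1.00

z & z = max(0, 0.45 + 0.45 − 1) = max(0, -0.10) = 0.00
So the left factor is z & z = 0.00.
y & x = max(0, 0.98 + 0.43 − 1) = max(0, 0.41) = 0.41
So the right-hand bound is y & x = 0.41.
The residuum of the Łukasiewicz t-norm gives the supremum: min(1, 1 − 0.00 + 0.41).
1 − 0.00 + 0.41 = 1.41, so t = min(1, 1.41) = 1.00.
Check: 0.00 & 1.00 = max(0, 0.00) = 0.00 ≤ 0.41.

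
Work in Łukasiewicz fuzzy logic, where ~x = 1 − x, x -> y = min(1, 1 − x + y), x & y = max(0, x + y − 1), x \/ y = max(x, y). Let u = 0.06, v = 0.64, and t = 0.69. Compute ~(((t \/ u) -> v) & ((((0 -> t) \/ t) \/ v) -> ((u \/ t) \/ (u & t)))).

0.36

t \/ u = max(0.69, 0.06) = 0.69
(t \/ u) -> v = min(1, 1 − 0.69 + 0.64) = min(1, 0.95) = 0.95
0 -> t = min(1, 1 − 0.00 + 0.69) = min(1, 1.69) = 1.00
(0 -> t) \/ t = max(1.00, 0.69) = 1.00
((0 -> t) \/ t) \/ v = max(1.00, 0.64) = 1.00
u \/ t = max(0.06, 0.69) = 0.69
u & t = max(0, 0.06 + 0.69 − 1) = max(0, -0.25) = 0.00
(u \/ t) \/ (u & t) = max(0.69, 0.00) = 0.69
(((0 -> t) \/ t) \/ v) -> ((u \/ t) \/ (u & t)) = min(1, 1 − 1.00 + 0.69) = min(1, 0.69) = 0.69
((t \/ u) -> v) & ((((0 -> t) \/ t) \/ v) -> ((u \/ t) \/ (u & t))) = max(0, 0.95 + 0.69 − 1) = max(0, 0.64) = 0.64
~(((t \/ u) -> v) & ((((0 -> t) \/ t) \/ v) -> ((u \/ t) \/ (u & t)))) = 1 − 0.64 = 0.36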